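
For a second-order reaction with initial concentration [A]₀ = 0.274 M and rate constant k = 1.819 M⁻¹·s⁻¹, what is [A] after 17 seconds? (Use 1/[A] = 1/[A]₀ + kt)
0.0289 M

1/[A] = 1/[A]₀ + k·t = 1/0.274 + (1.819)·(17) = 3.6496 + 30.9230 = 34.5726
[A] = 1/34.5726 = 0.0289 M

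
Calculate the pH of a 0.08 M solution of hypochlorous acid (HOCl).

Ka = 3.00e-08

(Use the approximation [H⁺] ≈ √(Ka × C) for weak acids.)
pH = 4.31

[H⁺] = √(Ka × C) = √(3.00e-08 × 0.08) = 4.8990e-05. pH = -log(4.8990e-05)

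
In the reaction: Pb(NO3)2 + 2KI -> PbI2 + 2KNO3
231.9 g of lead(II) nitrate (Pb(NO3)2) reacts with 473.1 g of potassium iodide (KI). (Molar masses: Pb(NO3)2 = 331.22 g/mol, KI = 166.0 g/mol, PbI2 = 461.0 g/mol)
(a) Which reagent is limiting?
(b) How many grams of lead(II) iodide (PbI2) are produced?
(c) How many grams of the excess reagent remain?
(a) Pb(NO3)2, (b) 322.8 g, (c) 240.7 g

Moles of Pb(NO3)2 = 231.9 g ÷ 331.22 g/mol = 0.700139 mol
Moles of KI = 473.1 g ÷ 166.0 g/mol = 2.85 mol
Moles ÷ coefficient: Pb(NO3)2: 0.700139/1 = 0.7001, KI: 2.85/2 = 1.425
(a) Pb(NO3)2 has the smaller value, so Pb(NO3)2 is the limiting reagent.
(b) Moles of PbI2 = 0.700139 mol Pb(NO3)2 × (1/1) = 0.700139 mol; mass = 0.700139 mol × 461.0 g/mol = 322.8 g
(c) KI consumed = 0.700139 × (2/1) = 1.40028 mol; remaining = 2.85 − 1.40028 = 1.44972 mol; mass = 1.44972 mol × 166.0 g/mol = 240.7 g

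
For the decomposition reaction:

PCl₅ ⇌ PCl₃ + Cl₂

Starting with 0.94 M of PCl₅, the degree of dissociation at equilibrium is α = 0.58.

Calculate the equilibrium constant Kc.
K_c = 0.7529

x = α·[A]₀ = 0.58 × 0.94 = 0.5452 M dissociated.
At eq: [PCl₅] = 0.94 − 0.5452 = 0.3948 M; [PCl₃] = [Cl₂] = x = 0.5452 M.
Kc = [PCl₃][Cl₂]/[PCl₅] = (0.5452)²/0.3948 = 0.7529.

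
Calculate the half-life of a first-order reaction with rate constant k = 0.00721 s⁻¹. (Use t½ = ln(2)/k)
96.14 s

t½ = ln(2)/k = 0.6931/0.00721 = 96.14 s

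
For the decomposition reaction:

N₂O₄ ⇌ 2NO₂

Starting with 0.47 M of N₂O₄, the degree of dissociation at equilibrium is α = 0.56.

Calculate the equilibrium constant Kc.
K_c = 1.3399

x = α·[A]₀ = 0.56 × 0.47 = 0.2632 M dissociated.
At eq: [N₂O₄] = 0.47 − 0.2632 = 0.2068 M; [NO₂] = 2x = 0.5264 M.
Kc = [NO₂]²/[N₂O₄] = (0.5264)²/0.2068 = 1.34.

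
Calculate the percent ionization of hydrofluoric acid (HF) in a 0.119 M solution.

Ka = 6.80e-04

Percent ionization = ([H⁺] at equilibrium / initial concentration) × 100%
Percent ionization = 7.28%

Let x = [H⁺]. Ka = x²/(C - x) ⇒ x² + (6.80e-04)x - (6.80e-04)(0.119) = 0. x = 8.6620e-03. Percent = (8.6620e-03/0.119) × 100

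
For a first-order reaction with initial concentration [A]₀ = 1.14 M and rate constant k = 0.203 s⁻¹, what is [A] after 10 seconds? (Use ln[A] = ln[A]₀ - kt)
0.1497 M

ln[A] = ln[A]₀ - k·t = ln(1.14) - (0.203)·(10) = 0.1310 - 2.0300 = -1.8990
[A] = e^(-1.8990) = 0.1497 M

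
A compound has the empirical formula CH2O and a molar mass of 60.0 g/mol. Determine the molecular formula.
Empirical formula mass of CH2O = 30.03 g/mol
Multiplier = 60.0 / 30.03 ≈ 2
Molecular formula = (CH2O) × 2 = C2H4O2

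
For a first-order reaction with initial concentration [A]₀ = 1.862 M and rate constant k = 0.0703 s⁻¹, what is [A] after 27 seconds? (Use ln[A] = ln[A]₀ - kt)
0.2790 M

ln[A] = ln[A]₀ - k·t = ln(1.862) - (0.0703)·(27) = 0.6217 - 1.8981 = -1.2764
[A] = e^(-1.2764) = 0.2790 M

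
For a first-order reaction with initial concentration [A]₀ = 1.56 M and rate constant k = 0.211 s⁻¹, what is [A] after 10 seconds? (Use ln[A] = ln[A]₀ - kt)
0.1891 M

ln[A] = ln[A]₀ - k·t = ln(1.56) - (0.211)·(10) = 0.4447 - 2.1100 = -1.6653
[A] = e^(-1.6653) = 0.1891 M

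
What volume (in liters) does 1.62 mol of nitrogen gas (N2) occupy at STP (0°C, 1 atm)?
At STP, 1 mol of gas occupies 22.4 L
Volume = 1.62 mol × 22.4 L/mol = 36.29 L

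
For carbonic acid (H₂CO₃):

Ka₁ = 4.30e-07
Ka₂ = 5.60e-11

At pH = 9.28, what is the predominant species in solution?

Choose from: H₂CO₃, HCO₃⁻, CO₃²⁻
HCO₃⁻

pKa1 = 6.37, pKa2 = 10.25. Each pKa is the crossover between adjacent species; pH = 9.28 lies in the region where HCO₃⁻ predominates.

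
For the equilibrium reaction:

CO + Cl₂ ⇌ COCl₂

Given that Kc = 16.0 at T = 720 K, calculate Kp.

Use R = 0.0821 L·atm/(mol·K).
K_p = 0.2707

Δn = (moles gaseous products) − (moles gaseous reactants) = -1
T = 720 K; RT = 0.0821 × 720 = 59.112
Kp = Kc·(RT)^Δn = 16.0 × (59.112)^-1 = 16.0 × 0.016917 = 0.2707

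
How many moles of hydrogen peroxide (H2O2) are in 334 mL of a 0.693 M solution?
Moles = Molarity × Volume (L)
Moles = 0.693 M × 0.334 L = 0.2315 mol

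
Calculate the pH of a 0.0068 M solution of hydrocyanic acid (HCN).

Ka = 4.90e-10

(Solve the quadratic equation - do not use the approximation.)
pH = 5.74

x² + Ka×x - Ka×C = 0. Using quadratic formula: [H⁺] = 1.8251e-06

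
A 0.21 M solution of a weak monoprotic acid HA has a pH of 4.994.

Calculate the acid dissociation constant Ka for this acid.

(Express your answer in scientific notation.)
K_a = 4.90e-10

[H⁺] = 10^(−pH) = 10^(−4.994) = 1.014e-05 M. For HA ⇌ H⁺ + A⁻, Ka = x²/(C − x) = (1.014e-05)²/(0.21 − 1.014e-05) = 4.90e-10.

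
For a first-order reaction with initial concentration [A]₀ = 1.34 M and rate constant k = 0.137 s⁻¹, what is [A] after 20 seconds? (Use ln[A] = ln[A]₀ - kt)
0.0865 M

ln[A] = ln[A]₀ - k·t = ln(1.34) - (0.137)·(20) = 0.2927 - 2.7400 = -2.4473
[A] = e^(-2.4473) = 0.0865 M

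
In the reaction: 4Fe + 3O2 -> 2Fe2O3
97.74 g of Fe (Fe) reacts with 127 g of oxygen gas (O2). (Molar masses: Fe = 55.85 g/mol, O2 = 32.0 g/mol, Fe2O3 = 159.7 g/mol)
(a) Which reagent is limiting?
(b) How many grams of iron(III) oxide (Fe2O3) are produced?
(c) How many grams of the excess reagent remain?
(a) Fe, (b) 139.7 g, (c) 85 g

Moles of Fe = 97.74 g ÷ 55.85 g/mol = 1.75004 mol
Moles of O2 = 127 g ÷ 32.0 g/mol = 3.96875 mol
Moles ÷ coefficient: Fe: 1.75004/4 = 0.4375, O2: 3.96875/3 = 1.323
(a) Fe has the smaller value, so Fe is the limiting reagent.
(b) Moles of Fe2O3 = 1.75004 mol Fe × (2/4) = 0.875022 mol; mass = 0.875022 mol × 159.7 g/mol = 139.7 g
(c) O2 consumed = 1.75004 × (3/4) = 1.31253 mol; remaining = 3.96875 − 1.31253 = 2.65622 mol; mass = 2.65622 mol × 32.0 g/mol = 85 g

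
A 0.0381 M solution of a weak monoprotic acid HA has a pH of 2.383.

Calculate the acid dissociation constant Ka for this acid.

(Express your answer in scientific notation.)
K_a = 5.05e-04

[H⁺] = 10^(−pH) = 10^(−2.383) = 4.140e-03 M. For HA ⇌ H⁺ + A⁻, Ka = x²/(C − x) = (4.140e-03)²/(0.0381 − 4.140e-03) = 5.05e-04.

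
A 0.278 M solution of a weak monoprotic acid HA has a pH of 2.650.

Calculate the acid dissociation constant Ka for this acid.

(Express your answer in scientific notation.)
K_a = 1.82e-05

[H⁺] = 10^(−pH) = 10^(−2.650) = 2.239e-03 M. For HA ⇌ H⁺ + A⁻, Ka = x²/(C − x) = (2.239e-03)²/(0.278 − 2.239e-03) = 1.82e-05.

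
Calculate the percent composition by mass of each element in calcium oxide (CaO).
Ca: 71.47%, O: 28.53%

Molar mass of CaO = 56.08 g/mol
% Ca = (1 × 40.08) / 56.08 × 100% = 40.08 / 56.08 × 100% = 71.47%
% O = (1 × 16.0) / 56.08 × 100% = 16 / 56.08 × 100% = 28.53%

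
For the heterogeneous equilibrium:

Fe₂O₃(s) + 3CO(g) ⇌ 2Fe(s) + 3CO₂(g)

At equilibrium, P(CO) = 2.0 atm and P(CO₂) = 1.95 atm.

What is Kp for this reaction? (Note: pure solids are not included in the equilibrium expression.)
K_p = 0.927

Solids (Fe₂O₃, Fe) are excluded.
Kp = P(CO₂)³/P(CO)³ = (1.95)³/(2.0)³ = 7.415/8 = 0.927.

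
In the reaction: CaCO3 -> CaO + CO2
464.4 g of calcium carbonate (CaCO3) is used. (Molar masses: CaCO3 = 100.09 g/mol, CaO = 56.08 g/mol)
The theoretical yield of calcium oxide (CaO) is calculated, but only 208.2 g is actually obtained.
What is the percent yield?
Moles of CaCO3 = 464.4 g ÷ 100.09 g/mol = 4.63982 mol
Mole ratio: 1 mol CaO / 1 mol CaCO3
Moles of CaO = 4.63982 × (1/1) = 4.63982 mol
Theoretical yield = 4.63982 mol × 56.08 g/mol = 260.2 g
Actual yield = 208.2 g
Percent yield = (208.2 / 260.2) × 100% = 80.0%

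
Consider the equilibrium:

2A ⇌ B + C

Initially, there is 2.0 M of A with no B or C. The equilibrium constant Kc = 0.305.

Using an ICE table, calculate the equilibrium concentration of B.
[B] = 0.525 M

ICE: [A] = 2.0 − 2x, [B] = [C] = x.
Kc = x²/(2.0 − 2x)² = 0.305 ⇒ √Kc = x/(2.0 − 2x).
x = √0.305·2.0/(1 + 2√0.305) = 0.55227·2.0/2.1045 = 0.52484.
[B] = x = 0.525 M.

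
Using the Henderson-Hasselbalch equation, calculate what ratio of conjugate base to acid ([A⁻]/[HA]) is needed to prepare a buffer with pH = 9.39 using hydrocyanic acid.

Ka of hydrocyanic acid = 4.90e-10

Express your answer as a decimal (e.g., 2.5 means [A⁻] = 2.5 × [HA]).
[A⁻]/[HA] = 1.203

pKa = −log(4.90e-10) = 9.3098. pH = pKa + log([A⁻]/[HA]). 9.39 = 9.3098 + log(ratio). log(ratio) = 9.39 − 9.3098 = 0.0802. ratio = 10^(0.0802) = 1.203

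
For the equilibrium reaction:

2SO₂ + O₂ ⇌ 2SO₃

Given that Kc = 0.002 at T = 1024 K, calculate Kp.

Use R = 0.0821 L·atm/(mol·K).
K_p = 2.38e-05

Δn = (moles gaseous products) − (moles gaseous reactants) = -1
T = 1024 K; RT = 0.0821 × 1024 = 84.0704
Kp = Kc·(RT)^Δn = 0.002 × (84.0704)^-1 = 0.002 × 0.0118948 = 2.38e-05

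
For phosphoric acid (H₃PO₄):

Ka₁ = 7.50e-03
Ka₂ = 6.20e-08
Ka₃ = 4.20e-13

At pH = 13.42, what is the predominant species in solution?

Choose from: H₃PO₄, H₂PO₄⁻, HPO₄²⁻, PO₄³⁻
PO₄³⁻

pKa1 = 2.12, pKa2 = 7.21, pKa3 = 12.38. Each pKa is the crossover between adjacent species; pH = 13.42 lies in the region where PO₄³⁻ predominates.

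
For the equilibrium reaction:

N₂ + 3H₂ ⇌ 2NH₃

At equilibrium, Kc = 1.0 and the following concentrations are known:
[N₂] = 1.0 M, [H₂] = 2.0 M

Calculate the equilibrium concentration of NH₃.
[NH₃] = 2.8284 M

Kc = ([NH₃]^2) / ([N₂] × [H₂]^3) = 1.0
[NH₃]^2 = Kc · (reactant terms)/(other product terms) = 1.0 · 8 / 1 = 8
[NH₃] = (8)^(1/2) = 2.8284 M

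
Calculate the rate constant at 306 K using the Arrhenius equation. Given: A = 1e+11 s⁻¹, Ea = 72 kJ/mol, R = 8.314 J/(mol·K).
5.12e-02 s⁻¹

k = A·exp(-Ea/(R·T)) = 1e+11·exp(-72000/(8.314·306)) = 1e+11·exp(-28.3010) = 1e+11·5.1174e-13 = 5.12e-02 s⁻¹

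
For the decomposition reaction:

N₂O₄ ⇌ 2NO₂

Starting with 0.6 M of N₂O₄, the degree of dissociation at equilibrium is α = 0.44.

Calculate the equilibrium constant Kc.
K_c = 0.8297

x = α·[A]₀ = 0.44 × 0.6 = 0.264 M dissociated.
At eq: [N₂O₄] = 0.6 − 0.264 = 0.336 M; [NO₂] = 2x = 0.528 M.
Kc = [NO₂]²/[N₂O₄] = (0.528)²/0.336 = 0.8297.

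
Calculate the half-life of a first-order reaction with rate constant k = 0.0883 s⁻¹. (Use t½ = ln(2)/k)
7.85 s

t½ = ln(2)/k = 0.6931/0.0883 = 7.85 s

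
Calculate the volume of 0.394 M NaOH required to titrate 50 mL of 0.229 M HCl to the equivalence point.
V_{base} = 29.1 mL

At equivalence: moles acid = moles base.
moles HCl = 0.229 M × 0.05 L = 0.01145 mol
V_NaOH = 0.01145 mol ÷ 0.394 M = 0.02906 L = 29.1 mL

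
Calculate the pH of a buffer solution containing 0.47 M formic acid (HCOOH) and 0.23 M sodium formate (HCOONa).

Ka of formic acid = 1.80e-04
pH = 3.43

pKa = -log(1.80e-04) = 3.74. pH = pKa + log([A⁻]/[HA]) = 3.74 + log(0.23/0.47)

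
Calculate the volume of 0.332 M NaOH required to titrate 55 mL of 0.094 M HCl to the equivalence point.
V_{base} = 15.6 mL

At equivalence: moles acid = moles base.
moles HCl = 0.094 M × 0.055 L = 0.00517 mol
V_NaOH = 0.00517 mol ÷ 0.332 M = 0.01557 L = 15.6 mL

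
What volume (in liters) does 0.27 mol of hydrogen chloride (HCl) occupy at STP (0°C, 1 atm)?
At STP, 1 mol of gas occupies 22.4 L
Volume = 0.27 mol × 22.4 L/mol = 6.05 L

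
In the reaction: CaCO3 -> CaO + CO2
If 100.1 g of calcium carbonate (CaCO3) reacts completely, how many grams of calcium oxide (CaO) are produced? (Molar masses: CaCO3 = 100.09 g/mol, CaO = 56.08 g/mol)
Moles of CaCO3 = 100.1 g ÷ 100.09 g/mol = 1.0001 mol
Mole ratio: 1 mol CaO / 1 mol CaCO3
Moles of CaO = 1.0001 × (1/1) = 1.0001 mol
Mass of CaO = 1.0001 mol × 56.08 g/mol = 56.09 g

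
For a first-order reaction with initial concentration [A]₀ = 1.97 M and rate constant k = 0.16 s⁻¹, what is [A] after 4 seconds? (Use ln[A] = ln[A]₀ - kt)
1.0388 M

ln[A] = ln[A]₀ - k·t = ln(1.97) - (0.16)·(4) = 0.6780 - 0.6400 = 0.0380
[A] = e^(0.0380) = 1.0388 M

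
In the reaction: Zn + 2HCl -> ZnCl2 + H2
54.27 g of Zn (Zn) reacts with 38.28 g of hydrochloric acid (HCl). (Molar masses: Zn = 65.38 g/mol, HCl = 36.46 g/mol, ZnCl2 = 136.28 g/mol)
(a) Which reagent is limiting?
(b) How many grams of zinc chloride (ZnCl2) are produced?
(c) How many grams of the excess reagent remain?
(a) HCl, (b) 71.54 g, (c) 19.95 g

Moles of Zn = 54.27 g ÷ 65.38 g/mol = 0.83007 mol
Moles of HCl = 38.28 g ÷ 36.46 g/mol = 1.04992 mol
Moles ÷ coefficient: Zn: 0.83007/1 = 0.8301, HCl: 1.04992/2 = 0.525
(a) HCl has the smaller value, so HCl is the limiting reagent.
(b) Moles of ZnCl2 = 1.04992 mol HCl × (1/2) = 0.524959 mol; mass = 0.524959 mol × 136.28 g/mol = 71.54 g
(c) Zn consumed = 1.04992 × (1/2) = 0.524959 mol; remaining = 0.83007 − 0.524959 = 0.305111 mol; mass = 0.305111 mol × 65.38 g/mol = 19.95 g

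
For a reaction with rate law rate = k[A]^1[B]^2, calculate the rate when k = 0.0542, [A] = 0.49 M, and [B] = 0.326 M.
0.002822 M/s

rate = k·[A]^1·[B]^2 = 0.0542·(0.49)^1·(0.326)^2 = 0.0542·0.49·0.106276 = 0.002822 M/s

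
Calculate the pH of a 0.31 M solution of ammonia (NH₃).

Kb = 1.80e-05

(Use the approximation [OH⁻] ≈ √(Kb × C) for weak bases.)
pH = 11.37

[OH⁻] = √(Kb × C) = √(1.80e-05 × 0.31) = 2.3622e-03. pOH = 2.63, pH = 14 - pOH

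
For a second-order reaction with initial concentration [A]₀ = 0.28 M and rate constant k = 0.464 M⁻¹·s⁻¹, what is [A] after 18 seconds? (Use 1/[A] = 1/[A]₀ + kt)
0.0839 M

1/[A] = 1/[A]₀ + k·t = 1/0.28 + (0.464)·(18) = 3.5714 + 8.3520 = 11.9234
[A] = 1/11.9234 = 0.0839 M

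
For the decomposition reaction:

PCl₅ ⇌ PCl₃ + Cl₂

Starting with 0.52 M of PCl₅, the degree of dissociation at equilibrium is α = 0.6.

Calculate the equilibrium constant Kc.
K_c = 0.4680

x = α·[A]₀ = 0.6 × 0.52 = 0.312 M dissociated.
At eq: [PCl₅] = 0.52 − 0.312 = 0.208 M; [PCl₃] = [Cl₂] = x = 0.312 M.
Kc = [PCl₃][Cl₂]/[PCl₅] = (0.312)²/0.208 = 0.468.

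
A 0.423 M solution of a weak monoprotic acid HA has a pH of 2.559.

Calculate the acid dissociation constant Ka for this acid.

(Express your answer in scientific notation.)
K_a = 1.81e-05

[H⁺] = 10^(−pH) = 10^(−2.559) = 2.761e-03 M. For HA ⇌ H⁺ + A⁻, Ka = x²/(C − x) = (2.761e-03)²/(0.423 − 2.761e-03) = 1.81e-05.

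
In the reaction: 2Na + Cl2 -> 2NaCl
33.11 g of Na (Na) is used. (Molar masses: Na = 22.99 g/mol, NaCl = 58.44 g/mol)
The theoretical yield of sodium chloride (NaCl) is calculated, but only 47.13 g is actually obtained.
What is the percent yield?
Moles of Na = 33.11 g ÷ 22.99 g/mol = 1.44019 mol
Mole ratio: 2 mol NaCl / 2 mol Na
Moles of NaCl = 1.44019 × (2/2) = 1.44019 mol
Theoretical yield = 1.44019 mol × 58.44 g/mol = 84.165 g
Actual yield = 47.13 g
Percent yield = (47.13 / 84.165) × 100% = 56.0%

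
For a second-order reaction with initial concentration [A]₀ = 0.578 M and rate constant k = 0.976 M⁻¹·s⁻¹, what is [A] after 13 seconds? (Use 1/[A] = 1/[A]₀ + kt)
0.0694 M

1/[A] = 1/[A]₀ + k·t = 1/0.578 + (0.976)·(13) = 1.7301 + 12.6880 = 14.4181
[A] = 1/14.4181 = 0.0694 M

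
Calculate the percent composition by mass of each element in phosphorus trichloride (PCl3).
P: 22.55%, Cl: 77.45%

Molar mass of PCl3 = 137.32 g/mol
% P = (1 × 30.97) / 137.32 × 100% = 30.97 / 137.32 × 100% = 22.55%
% Cl = (3 × 35.45) / 137.32 × 100% = 106.35 / 137.32 × 100% = 77.45%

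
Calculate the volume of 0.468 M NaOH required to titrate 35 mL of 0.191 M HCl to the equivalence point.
V_{base} = 14.3 mL

At equivalence: moles acid = moles base.
moles HCl = 0.191 M × 0.035 L = 0.006685 mol
V_NaOH = 0.006685 mol ÷ 0.468 M = 0.01428 L = 14.3 mL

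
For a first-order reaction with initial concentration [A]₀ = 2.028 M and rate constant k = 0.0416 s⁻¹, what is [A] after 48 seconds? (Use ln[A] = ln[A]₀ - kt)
0.2753 M

ln[A] = ln[A]₀ - k·t = ln(2.028) - (0.0416)·(48) = 0.7071 - 1.9968 = -1.2897
[A] = e^(-1.2897) = 0.2753 M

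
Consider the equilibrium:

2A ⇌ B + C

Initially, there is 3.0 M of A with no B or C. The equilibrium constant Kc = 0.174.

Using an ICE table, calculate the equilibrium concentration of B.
[B] = 0.682 M

ICE: [A] = 3.0 − 2x, [B] = [C] = x.
Kc = x²/(3.0 − 2x)² = 0.174 ⇒ √Kc = x/(3.0 − 2x).
x = √0.174·3.0/(1 + 2√0.174) = 0.41713·3.0/1.8343 = 0.68223.
[B] = x = 0.682 M.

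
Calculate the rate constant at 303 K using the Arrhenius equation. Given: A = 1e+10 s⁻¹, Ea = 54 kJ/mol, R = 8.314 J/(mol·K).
4.90e+00 s⁻¹

k = A·exp(-Ea/(R·T)) = 1e+10·exp(-54000/(8.314·303)) = 1e+10·exp(-21.4359) = 1e+10·4.9037e-10 = 4.90e+00 s⁻¹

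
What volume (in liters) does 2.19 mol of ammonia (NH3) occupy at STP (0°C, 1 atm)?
At STP, 1 mol of gas occupies 22.4 L
Volume = 2.19 mol × 22.4 L/mol = 49.06 L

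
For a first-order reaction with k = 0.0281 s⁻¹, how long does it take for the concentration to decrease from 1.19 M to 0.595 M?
24.67 s

From ln[A] = ln[A]₀ - k·t: t = ln([A]₀/[A])/k = ln(1.19/0.595)/0.0281 = ln(2.0000)/0.0281 = 0.6931/0.0281 = 24.67 s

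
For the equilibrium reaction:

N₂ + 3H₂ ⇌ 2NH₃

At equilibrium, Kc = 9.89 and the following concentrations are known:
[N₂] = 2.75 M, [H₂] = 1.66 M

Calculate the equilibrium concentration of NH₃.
[NH₃] = 11.1539 M

Kc = ([NH₃]^2) / ([N₂] × [H₂]^3) = 9.89
[NH₃]^2 = Kc · (reactant terms)/(other product terms) = 9.89 · 12.579 / 1 = 124.41
[NH₃] = (124.41)^(1/2) = 11.1539 M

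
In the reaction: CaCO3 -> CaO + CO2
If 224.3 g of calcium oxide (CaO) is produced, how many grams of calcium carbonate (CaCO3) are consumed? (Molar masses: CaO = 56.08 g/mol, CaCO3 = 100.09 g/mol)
Moles of CaO = 224.3 g ÷ 56.08 g/mol = 3.99964 mol
Mole ratio: 1 mol CaCO3 / 1 mol CaO
Moles of CaCO3 = 3.99964 × (1/1) = 3.99964 mol
Mass of CaCO3 = 3.99964 mol × 100.09 g/mol = 400.3 g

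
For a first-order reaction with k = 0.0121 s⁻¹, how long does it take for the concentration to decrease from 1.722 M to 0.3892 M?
122.90 s

From ln[A] = ln[A]₀ - k·t: t = ln([A]₀/[A])/k = ln(1.722/0.3892)/0.0121 = ln(4.4245)/0.0121 = 1.4871/0.0121 = 122.90 s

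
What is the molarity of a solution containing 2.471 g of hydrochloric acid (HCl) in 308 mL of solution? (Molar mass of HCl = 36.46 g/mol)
Moles of HCl = 2.471 g ÷ 36.46 g/mol = 0.0677729 mol
Volume = 308 mL = 0.308 L
Molarity = 0.0677729 mol ÷ 0.308 L = 0.22 M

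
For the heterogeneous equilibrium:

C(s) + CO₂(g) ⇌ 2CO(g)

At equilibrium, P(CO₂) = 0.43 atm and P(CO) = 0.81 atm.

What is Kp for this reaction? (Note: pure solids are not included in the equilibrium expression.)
K_p = 1.526

Solid C is excluded.
Kp = P(CO)²/P(CO₂) = (0.81)²/0.43 = 0.6561/0.43 = 1.526.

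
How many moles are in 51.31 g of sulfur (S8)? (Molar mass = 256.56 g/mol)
Moles = 51.31 g ÷ 256.56 g/mol = 0.2 mol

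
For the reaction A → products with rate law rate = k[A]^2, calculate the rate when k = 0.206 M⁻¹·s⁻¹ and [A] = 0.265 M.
0.01447 M/s

rate = k·[A]^2 = 0.206·(0.265)^2 = 0.206·0.070225 = 0.01447 M/s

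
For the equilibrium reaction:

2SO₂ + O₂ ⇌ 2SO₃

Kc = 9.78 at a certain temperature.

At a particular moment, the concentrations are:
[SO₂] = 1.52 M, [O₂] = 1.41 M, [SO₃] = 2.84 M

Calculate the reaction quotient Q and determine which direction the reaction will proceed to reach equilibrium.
Q = 2.476, Q < K, reaction proceeds forward (toward products)

Q = ([SO₃]^2) / ([SO₂]^2 × [O₂])
  = ((2.84)^2) / ((1.52)^2·(1.41)) = 8.0656/3.2577 = 2.476
Since Q = 2.476 < Kc = 9.78, the reaction proceeds forward (toward products) to reach equilibrium.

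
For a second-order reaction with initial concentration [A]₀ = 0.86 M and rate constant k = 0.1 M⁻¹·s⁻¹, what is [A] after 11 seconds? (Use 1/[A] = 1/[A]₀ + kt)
0.4419 M

1/[A] = 1/[A]₀ + k·t = 1/0.86 + (0.1)·(11) = 1.1628 + 1.1000 = 2.2628
[A] = 1/2.2628 = 0.4419 M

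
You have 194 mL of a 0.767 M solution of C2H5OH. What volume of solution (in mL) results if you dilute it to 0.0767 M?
Using M₁V₁ = M₂V₂:
0.767 × 194 = 0.0767 × V₂
V₂ = (0.767 × 194) / 0.0767 = 1940 mL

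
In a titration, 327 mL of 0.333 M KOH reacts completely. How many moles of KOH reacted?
Moles = Molarity × Volume (L)
Moles = 0.333 M × 0.327 L = 0.1089 mol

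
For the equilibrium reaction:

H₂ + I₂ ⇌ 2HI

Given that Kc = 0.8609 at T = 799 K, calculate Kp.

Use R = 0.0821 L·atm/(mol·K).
K_p = 0.8609

Δn = (moles gaseous products) − (moles gaseous reactants) = 0
T = 799 K; RT = 0.0821 × 799 = 65.5979
Kp = Kc·(RT)^Δn = 0.8609 × (65.5979)^0 = 0.8609 × 1 = 0.8609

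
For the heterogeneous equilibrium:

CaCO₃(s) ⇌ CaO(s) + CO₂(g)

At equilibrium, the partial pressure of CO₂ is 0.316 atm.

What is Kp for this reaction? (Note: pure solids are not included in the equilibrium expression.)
K_p = 0.316

Solids (CaCO₃, CaO) have activity 1 and are excluded.
Kp = P(CO₂) = 0.316.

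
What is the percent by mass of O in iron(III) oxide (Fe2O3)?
Mass of O in formula = 16.0 × 3 = 48 g/mol
Molar mass = 159.7 g/mol
% O = (48/159.7) × 100% = 30.06%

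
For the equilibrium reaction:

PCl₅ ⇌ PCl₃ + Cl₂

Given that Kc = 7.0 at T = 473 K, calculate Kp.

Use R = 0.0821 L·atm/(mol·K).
K_p = 271.8331

Δn = (moles gaseous products) − (moles gaseous reactants) = 1
T = 473 K; RT = 0.0821 × 473 = 38.8333
Kp = Kc·(RT)^Δn = 7.0 × (38.8333)^1 = 7.0 × 38.8333 = 271.8331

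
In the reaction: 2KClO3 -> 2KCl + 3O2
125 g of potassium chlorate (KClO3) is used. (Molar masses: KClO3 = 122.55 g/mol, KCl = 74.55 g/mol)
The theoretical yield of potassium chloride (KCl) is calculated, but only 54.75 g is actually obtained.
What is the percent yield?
Moles of KClO3 = 125 g ÷ 122.55 g/mol = 1.01999 mol
Mole ratio: 2 mol KCl / 2 mol KClO3
Moles of KCl = 1.01999 × (2/2) = 1.01999 mol
Theoretical yield = 1.01999 mol × 74.55 g/mol = 76.04 g
Actual yield = 54.75 g
Percent yield = (54.75 / 76.04) × 100% = 72.0%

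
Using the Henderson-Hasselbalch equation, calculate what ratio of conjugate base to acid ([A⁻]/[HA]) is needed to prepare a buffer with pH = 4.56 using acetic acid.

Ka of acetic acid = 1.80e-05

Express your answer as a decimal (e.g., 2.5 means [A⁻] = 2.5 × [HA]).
[A⁻]/[HA] = 0.654

pKa = −log(1.80e-05) = 4.7447. pH = pKa + log([A⁻]/[HA]). 4.56 = 4.7447 + log(ratio). log(ratio) = 4.56 − 4.7447 = -0.1847. ratio = 10^(-0.1847) = 0.654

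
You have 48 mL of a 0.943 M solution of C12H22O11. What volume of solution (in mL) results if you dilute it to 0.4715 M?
Using M₁V₁ = M₂V₂:
0.943 × 48 = 0.4715 × V₂
V₂ = (0.943 × 48) / 0.4715 = 96 mL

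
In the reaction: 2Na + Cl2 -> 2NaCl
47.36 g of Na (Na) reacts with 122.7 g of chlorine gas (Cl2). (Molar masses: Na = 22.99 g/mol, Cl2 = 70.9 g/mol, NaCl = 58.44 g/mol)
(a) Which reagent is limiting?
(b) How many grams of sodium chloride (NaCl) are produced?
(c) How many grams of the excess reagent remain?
(a) Na, (b) 120.4 g, (c) 49.67 g

Moles of Na = 47.36 g ÷ 22.99 g/mol = 2.06003 mol
Moles of Cl2 = 122.7 g ÷ 70.9 g/mol = 1.73061 mol
Moles ÷ coefficient: Na: 2.06003/2 = 1.03, Cl2: 1.73061/1 = 1.731
(a) Na has the smaller value, so Na is the limiting reagent.
(b) Moles of NaCl = 2.06003 mol Na × (2/2) = 2.06003 mol; mass = 2.06003 mol × 58.44 g/mol = 120.4 g
(c) Cl2 consumed = 2.06003 × (1/2) = 1.03001 mol; remaining = 1.73061 − 1.03001 = 0.700593 mol; mass = 0.700593 mol × 70.9 g/mol = 49.67 g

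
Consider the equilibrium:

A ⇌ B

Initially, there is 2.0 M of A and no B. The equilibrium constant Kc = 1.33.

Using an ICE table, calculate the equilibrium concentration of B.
[B] = 1.142 M

ICE: [A] = 2.0 − x, [B] = x.
Kc = x/(2.0 − x) = 1.33 ⇒ x = 1.33·2.0/(1 + 1.33) = 2.66/2.33 = 1.142.
[B] = x = 1.142 M.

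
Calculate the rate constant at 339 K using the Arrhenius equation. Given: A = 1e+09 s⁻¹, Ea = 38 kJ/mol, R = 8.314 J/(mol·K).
1.40e+03 s⁻¹

k = A·exp(-Ea/(R·T)) = 1e+09·exp(-38000/(8.314·339)) = 1e+09·exp(-13.4826) = 1e+09·1.3950e-06 = 1.40e+03 s⁻¹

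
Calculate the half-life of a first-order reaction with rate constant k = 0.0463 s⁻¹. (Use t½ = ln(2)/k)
14.97 s

t½ = ln(2)/k = 0.6931/0.0463 = 14.97 s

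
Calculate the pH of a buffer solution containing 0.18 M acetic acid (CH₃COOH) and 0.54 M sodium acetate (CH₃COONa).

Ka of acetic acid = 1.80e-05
pH = 5.22

pKa = -log(1.80e-05) = 4.74. pH = pKa + log([A⁻]/[HA]) = 4.74 + log(0.54/0.18)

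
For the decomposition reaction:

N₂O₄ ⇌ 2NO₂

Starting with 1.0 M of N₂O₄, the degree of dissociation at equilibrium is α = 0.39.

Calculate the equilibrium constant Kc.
K_c = 0.9974

x = α·[A]₀ = 0.39 × 1.0 = 0.39 M dissociated.
At eq: [N₂O₄] = 1.0 − 0.39 = 0.61 M; [NO₂] = 2x = 0.78 M.
Kc = [NO₂]²/[N₂O₄] = (0.78)²/0.61 = 0.9974.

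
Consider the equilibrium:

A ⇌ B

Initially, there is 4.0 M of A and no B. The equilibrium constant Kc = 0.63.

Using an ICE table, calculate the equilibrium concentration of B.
[B] = 1.546 M

ICE: [A] = 4.0 − x, [B] = x.
Kc = x/(4.0 − x) = 0.63 ⇒ x = 0.63·4.0/(1 + 0.63) = 2.52/1.63 = 1.546.
[B] = x = 1.546 M.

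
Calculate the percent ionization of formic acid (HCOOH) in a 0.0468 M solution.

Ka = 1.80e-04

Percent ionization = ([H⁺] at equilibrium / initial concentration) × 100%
Percent ionization = 6.01%

Let x = [H⁺]. Ka = x²/(C - x) ⇒ x² + (1.80e-04)x - (1.80e-04)(0.0468) = 0. x = 2.8138e-03. Percent = (2.8138e-03/0.0468) × 100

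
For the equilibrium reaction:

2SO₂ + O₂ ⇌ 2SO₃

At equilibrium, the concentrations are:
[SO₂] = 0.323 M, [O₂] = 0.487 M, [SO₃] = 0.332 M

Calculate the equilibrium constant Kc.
K_c = 2.1694

Kc = ([SO₃]^2) / ([SO₂]^2 × [O₂])
   = ((0.332)^2) / ((0.323)^2·(0.487))
   = 0.11022 / 0.050808 = 2.1694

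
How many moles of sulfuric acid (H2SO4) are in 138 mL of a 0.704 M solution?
Moles = Molarity × Volume (L)
Moles = 0.704 M × 0.138 L = 0.09715 mol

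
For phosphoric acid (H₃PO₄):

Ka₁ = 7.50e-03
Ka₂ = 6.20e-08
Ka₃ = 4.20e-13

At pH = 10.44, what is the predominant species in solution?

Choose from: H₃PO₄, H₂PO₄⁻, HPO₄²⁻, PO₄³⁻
HPO₄²⁻

pKa1 = 2.12, pKa2 = 7.21, pKa3 = 12.38. Each pKa is the crossover between adjacent species; pH = 10.44 lies in the region where HPO₄²⁻ predominates.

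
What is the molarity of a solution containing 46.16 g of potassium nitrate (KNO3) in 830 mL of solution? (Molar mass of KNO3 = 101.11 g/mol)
Moles of KNO3 = 46.16 g ÷ 101.11 g/mol = 0.456532 mol
Volume = 830 mL = 0.83 L
Molarity = 0.456532 mol ÷ 0.83 L = 0.55 M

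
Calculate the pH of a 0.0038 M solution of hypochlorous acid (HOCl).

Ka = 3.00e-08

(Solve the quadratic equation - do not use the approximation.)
pH = 4.97

x² + Ka×x - Ka×C = 0. Using quadratic formula: [H⁺] = 1.0662e-05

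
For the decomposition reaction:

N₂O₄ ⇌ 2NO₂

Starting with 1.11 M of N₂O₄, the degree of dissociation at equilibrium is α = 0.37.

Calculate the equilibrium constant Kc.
K_c = 0.9648

x = α·[A]₀ = 0.37 × 1.11 = 0.4107 M dissociated.
At eq: [N₂O₄] = 1.11 − 0.4107 = 0.6993 M; [NO₂] = 2x = 0.8214 M.
Kc = [NO₂]²/[N₂O₄] = (0.8214)²/0.6993 = 0.9648.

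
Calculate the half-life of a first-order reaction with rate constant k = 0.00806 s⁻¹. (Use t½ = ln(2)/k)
86.00 s

t½ = ln(2)/k = 0.6931/0.00806 = 86.00 s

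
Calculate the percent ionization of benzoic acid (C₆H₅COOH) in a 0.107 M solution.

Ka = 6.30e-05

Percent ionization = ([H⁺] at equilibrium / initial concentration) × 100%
Percent ionization = 2.4%

Let x = [H⁺]. Ka = x²/(C - x) ⇒ x² + (6.30e-05)x - (6.30e-05)(0.107) = 0. x = 2.5650e-03. Percent = (2.5650e-03/0.107) × 100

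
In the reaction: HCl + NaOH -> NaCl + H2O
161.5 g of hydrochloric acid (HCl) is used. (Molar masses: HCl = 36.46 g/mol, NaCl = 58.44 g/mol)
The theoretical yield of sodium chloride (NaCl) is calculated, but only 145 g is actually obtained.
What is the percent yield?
Moles of HCl = 161.5 g ÷ 36.46 g/mol = 4.42951 mol
Mole ratio: 1 mol NaCl / 1 mol HCl
Moles of NaCl = 4.42951 × (1/1) = 4.42951 mol
Theoretical yield = 4.42951 mol × 58.44 g/mol = 258.86 g
Actual yield = 145 g
Percent yield = (145 / 258.86) × 100% = 56.0%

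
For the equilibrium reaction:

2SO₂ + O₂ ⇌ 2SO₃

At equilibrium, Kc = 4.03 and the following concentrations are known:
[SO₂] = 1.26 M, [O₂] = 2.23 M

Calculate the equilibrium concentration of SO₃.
[SO₃] = 3.7772 M

Kc = ([SO₃]^2) / ([SO₂]^2 × [O₂]) = 4.03
[SO₃]^2 = Kc · (reactant terms)/(other product terms) = 4.03 · 3.5403 / 1 = 14.268
[SO₃] = (14.268)^(1/2) = 3.7772 M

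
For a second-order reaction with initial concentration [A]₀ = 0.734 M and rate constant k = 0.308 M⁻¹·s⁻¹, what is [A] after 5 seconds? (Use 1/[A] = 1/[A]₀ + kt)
0.3445 M

1/[A] = 1/[A]₀ + k·t = 1/0.734 + (0.308)·(5) = 1.3624 + 1.5400 = 2.9024
[A] = 1/2.9024 = 0.3445 M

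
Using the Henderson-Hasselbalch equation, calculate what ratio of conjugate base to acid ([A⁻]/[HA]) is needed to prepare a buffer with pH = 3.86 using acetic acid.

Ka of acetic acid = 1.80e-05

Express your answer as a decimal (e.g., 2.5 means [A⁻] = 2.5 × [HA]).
[A⁻]/[HA] = 0.130

pKa = −log(1.80e-05) = 4.7447. pH = pKa + log([A⁻]/[HA]). 3.86 = 4.7447 + log(ratio). log(ratio) = 3.86 − 4.7447 = -0.8847. ratio = 10^(-0.8847) = 0.130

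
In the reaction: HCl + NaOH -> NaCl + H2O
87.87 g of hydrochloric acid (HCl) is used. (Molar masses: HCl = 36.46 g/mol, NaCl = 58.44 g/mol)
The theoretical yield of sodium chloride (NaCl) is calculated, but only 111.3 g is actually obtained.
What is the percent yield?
Moles of HCl = 87.87 g ÷ 36.46 g/mol = 2.41004 mol
Mole ratio: 1 mol NaCl / 1 mol HCl
Moles of NaCl = 2.41004 × (1/1) = 2.41004 mol
Theoretical yield = 2.41004 mol × 58.44 g/mol = 140.84 g
Actual yield = 111.3 g
Percent yield = (111.3 / 140.84) × 100% = 79.0%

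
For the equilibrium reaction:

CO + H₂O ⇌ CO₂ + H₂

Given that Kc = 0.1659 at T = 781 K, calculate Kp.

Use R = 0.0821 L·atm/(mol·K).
K_p = 0.1659

Δn = (moles gaseous products) − (moles gaseous reactants) = 0
T = 781 K; RT = 0.0821 × 781 = 64.1201
Kp = Kc·(RT)^Δn = 0.1659 × (64.1201)^0 = 0.1659 × 1 = 0.1659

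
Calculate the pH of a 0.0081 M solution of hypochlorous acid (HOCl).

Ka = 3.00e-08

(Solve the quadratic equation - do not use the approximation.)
pH = 4.81

x² + Ka×x - Ka×C = 0. Using quadratic formula: [H⁺] = 1.5573e-05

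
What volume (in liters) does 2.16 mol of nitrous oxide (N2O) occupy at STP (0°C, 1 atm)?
At STP, 1 mol of gas occupies 22.4 L
Volume = 2.16 mol × 22.4 L/mol = 48.38 L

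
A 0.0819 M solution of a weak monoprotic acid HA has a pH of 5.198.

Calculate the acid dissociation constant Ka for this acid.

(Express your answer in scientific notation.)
K_a = 4.91e-10

[H⁺] = 10^(−pH) = 10^(−5.198) = 6.339e-06 M. For HA ⇌ H⁺ + A⁻, Ka = x²/(C − x) = (6.339e-06)²/(0.0819 − 6.339e-06) = 4.91e-10.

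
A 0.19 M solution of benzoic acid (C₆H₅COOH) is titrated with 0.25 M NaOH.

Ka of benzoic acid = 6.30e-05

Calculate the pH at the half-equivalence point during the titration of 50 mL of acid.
pH = pKa = 4.20

At the half-equivalence point, [HA] = [A⁻], so by Henderson–Hasselbalch pH = pKa + log(1) = pKa.
pKa = −log(6.30e-05) = 4.20.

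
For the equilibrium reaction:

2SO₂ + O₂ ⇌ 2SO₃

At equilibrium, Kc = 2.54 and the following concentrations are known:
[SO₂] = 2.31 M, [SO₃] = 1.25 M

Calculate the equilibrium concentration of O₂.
[O₂] = 0.1153 M

Kc = ([SO₃]^2) / ([SO₂]^2 × [O₂]) = 2.54
[O₂]^1 = (product terms)/(Kc · other reactant terms) = 1.5625 / (2.54 · 5.3361) = 0.11528
[O₂] = 0.1153 M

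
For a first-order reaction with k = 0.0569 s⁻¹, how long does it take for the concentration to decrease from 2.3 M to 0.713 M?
20.58 s

From ln[A] = ln[A]₀ - k·t: t = ln([A]₀/[A])/k = ln(2.3/0.713)/0.0569 = ln(3.2258)/0.0569 = 1.1712/0.0569 = 20.58 s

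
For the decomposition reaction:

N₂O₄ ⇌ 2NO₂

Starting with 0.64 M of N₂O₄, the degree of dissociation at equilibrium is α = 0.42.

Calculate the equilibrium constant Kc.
K_c = 0.7786

x = α·[A]₀ = 0.42 × 0.64 = 0.2688 M dissociated.
At eq: [N₂O₄] = 0.64 − 0.2688 = 0.3712 M; [NO₂] = 2x = 0.5376 M.
Kc = [NO₂]²/[N₂O₄] = (0.5376)²/0.3712 = 0.7786.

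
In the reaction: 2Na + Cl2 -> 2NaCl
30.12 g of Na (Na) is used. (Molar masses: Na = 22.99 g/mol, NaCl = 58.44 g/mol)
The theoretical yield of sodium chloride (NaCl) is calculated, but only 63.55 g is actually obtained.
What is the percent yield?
Moles of Na = 30.12 g ÷ 22.99 g/mol = 1.31013 mol
Mole ratio: 2 mol NaCl / 2 mol Na
Moles of NaCl = 1.31013 × (2/2) = 1.31013 mol
Theoretical yield = 1.31013 mol × 58.44 g/mol = 76.564 g
Actual yield = 63.55 g
Percent yield = (63.55 / 76.564) × 100% = 83.0%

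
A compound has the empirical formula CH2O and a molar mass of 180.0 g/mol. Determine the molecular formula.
Empirical formula mass of CH2O = 30.03 g/mol
Multiplier = 180.0 / 30.03 ≈ 6
Molecular formula = (CH2O) × 6 = C6H12O6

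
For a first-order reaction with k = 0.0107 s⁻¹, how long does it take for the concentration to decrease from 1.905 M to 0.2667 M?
183.75 s

From ln[A] = ln[A]₀ - k·t: t = ln([A]₀/[A])/k = ln(1.905/0.2667)/0.0107 = ln(7.1429)/0.0107 = 1.9661/0.0107 = 183.75 s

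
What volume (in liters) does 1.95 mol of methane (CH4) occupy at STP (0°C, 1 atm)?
At STP, 1 mol of gas occupies 22.4 L
Volume = 1.95 mol × 22.4 L/mol = 43.68 L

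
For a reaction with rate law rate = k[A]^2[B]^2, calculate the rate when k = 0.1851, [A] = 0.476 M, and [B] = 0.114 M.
0.000545 M/s

rate = k·[A]^2·[B]^2 = 0.1851·(0.476)^2·(0.114)^2 = 0.1851·0.226576·0.012996 = 0.000545 M/s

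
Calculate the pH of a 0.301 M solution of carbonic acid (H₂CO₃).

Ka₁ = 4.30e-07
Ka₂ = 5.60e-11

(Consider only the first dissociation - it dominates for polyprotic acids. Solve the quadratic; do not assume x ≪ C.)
pH = 3.44

x² + Ka₁·x − Ka₁·C = 0 with Ka₁ = 4.30e-07, C = 0.301.
x = (−Ka₁ + √(Ka₁² + 4·Ka₁·C))/2 = 3.5955e-04 M, so pH = 3.44.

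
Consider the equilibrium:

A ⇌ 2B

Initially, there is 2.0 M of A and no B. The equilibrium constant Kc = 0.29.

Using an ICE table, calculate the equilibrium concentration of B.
[B] = 0.693 M

ICE: [A] = 2.0 − x, [B] = 2x.
Kc = (2x)²/(2.0 − x) = 0.29 ⇒ 4x² + 0.29x − 0.58 = 0.
x = (−0.29 + √(0.29² + 4·4·0.58))/(2·4) = (−0.29 + √9.3641)/8 = 0.34626.
[B] = 2x = 0.693 M.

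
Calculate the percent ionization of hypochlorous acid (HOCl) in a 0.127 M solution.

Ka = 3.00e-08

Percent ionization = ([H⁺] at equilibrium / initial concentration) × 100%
Percent ionization = 0.0486%

Let x = [H⁺]. Ka = x²/(C - x) ⇒ x² + (3.00e-08)x - (3.00e-08)(0.127) = 0. x = 6.1710e-05. Percent = (6.1710e-05/0.127) × 100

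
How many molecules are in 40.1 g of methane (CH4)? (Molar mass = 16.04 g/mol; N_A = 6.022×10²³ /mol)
Moles = 40.1 g ÷ 16.04 g/mol = 2.5 mol
Molecules = 2.5 mol × 6.022×10²³ /mol = 1.506e+24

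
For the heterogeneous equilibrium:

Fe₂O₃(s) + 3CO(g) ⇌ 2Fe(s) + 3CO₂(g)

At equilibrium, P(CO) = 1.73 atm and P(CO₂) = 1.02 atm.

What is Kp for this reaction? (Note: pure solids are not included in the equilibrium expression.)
K_p = 0.205

Solids (Fe₂O₃, Fe) are excluded.
Kp = P(CO₂)³/P(CO)³ = (1.02)³/(1.73)³ = 1.061/5.178 = 0.205.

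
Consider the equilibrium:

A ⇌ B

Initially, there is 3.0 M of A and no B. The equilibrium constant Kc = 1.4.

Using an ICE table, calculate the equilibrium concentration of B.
[B] = 1.750 M

ICE: [A] = 3.0 − x, [B] = x.
Kc = x/(3.0 − x) = 1.4 ⇒ x = 1.4·3.0/(1 + 1.4) = 4.2/2.4 = 1.75.
[B] = x = 1.750 M.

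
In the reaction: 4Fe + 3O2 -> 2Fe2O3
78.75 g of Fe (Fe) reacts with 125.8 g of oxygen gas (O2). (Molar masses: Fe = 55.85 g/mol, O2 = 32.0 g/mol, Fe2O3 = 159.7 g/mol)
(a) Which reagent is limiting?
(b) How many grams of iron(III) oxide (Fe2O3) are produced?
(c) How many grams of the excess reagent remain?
(a) Fe, (b) 112.6 g, (c) 91.96 g

Moles of Fe = 78.75 g ÷ 55.85 g/mol = 1.41003 mol
Moles of O2 = 125.8 g ÷ 32.0 g/mol = 3.93125 mol
Moles ÷ coefficient: Fe: 1.41003/4 = 0.3525, O2: 3.93125/3 = 1.31
(a) Fe has the smaller value, so Fe is the limiting reagent.
(b) Moles of Fe2O3 = 1.41003 mol Fe × (2/4) = 0.705013 mol; mass = 0.705013 mol × 159.7 g/mol = 112.6 g
(c) O2 consumed = 1.41003 × (3/4) = 1.05752 mol; remaining = 3.93125 − 1.05752 = 2.87373 mol; mass = 2.87373 mol × 32.0 g/mol = 91.96 g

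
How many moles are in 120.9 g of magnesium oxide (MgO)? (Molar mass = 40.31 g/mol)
Moles = 120.9 g ÷ 40.31 g/mol = 2.999 mol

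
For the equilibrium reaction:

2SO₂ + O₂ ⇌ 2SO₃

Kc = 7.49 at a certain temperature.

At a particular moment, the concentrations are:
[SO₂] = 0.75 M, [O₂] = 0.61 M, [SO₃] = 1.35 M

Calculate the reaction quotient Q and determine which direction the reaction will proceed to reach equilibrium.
Q = 5.311, Q < K, reaction proceeds forward (toward products)

Q = ([SO₃]^2) / ([SO₂]^2 × [O₂])
  = ((1.35)^2) / ((0.75)^2·(0.61)) = 1.8225/0.34313 = 5.311
Since Q = 5.311 < Kc = 7.49, the reaction proceeds forward (toward products) to reach equilibrium.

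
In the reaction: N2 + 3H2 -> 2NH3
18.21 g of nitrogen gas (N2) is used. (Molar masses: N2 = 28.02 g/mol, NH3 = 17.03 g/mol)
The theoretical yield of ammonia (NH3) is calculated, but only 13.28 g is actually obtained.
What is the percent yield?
Moles of N2 = 18.21 g ÷ 28.02 g/mol = 0.649893 mol
Mole ratio: 2 mol NH3 / 1 mol N2
Moles of NH3 = 0.649893 × (2/1) = 1.29979 mol
Theoretical yield = 1.29979 mol × 17.03 g/mol = 22.135 g
Actual yield = 13.28 g
Percent yield = (13.28 / 22.135) × 100% = 60.0%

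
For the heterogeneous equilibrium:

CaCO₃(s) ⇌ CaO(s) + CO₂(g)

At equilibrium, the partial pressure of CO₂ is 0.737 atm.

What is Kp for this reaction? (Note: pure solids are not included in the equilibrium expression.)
K_p = 0.737

Solids (CaCO₃, CaO) have activity 1 and are excluded.
Kp = P(CO₂) = 0.737.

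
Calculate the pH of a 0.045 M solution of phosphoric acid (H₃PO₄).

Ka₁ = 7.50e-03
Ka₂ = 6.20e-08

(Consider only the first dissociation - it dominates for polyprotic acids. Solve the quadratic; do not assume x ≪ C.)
pH = 1.82

x² + Ka₁·x − Ka₁·C = 0 with Ka₁ = 7.50e-03, C = 0.045.
x = (−Ka₁ + √(Ka₁² + 4·Ka₁·C))/2 = 1.5000e-02 M, so pH = 1.82.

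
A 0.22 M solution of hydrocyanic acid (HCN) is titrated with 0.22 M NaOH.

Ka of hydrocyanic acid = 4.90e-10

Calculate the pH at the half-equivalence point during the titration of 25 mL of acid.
pH = pKa = 9.31

At the half-equivalence point, [HA] = [A⁻], so by Henderson–Hasselbalch pH = pKa + log(1) = pKa.
pKa = −log(4.90e-10) = 9.31.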